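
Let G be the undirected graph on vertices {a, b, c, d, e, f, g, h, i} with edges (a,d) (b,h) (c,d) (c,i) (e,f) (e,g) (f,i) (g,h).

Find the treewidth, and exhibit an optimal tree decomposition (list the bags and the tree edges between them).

Each bag holds 2 vertices, so the decomposition has width 1, which upper-bounds the treewidth. Since G has at least one edge (e.g. b–h), it is not an edgeless graph, so tw(G) ≥ 1. Therefore the treewidth is 1.

Treewidth 1.
One optimal decomposition is:
Bags: B1 = {b, h}  B2 = {g, h}  B3 = {e, g}  B4 = {e, f}  B5 = {f, i}  B6 = {c, i}  B7 = {c, d}  B8 = {a, d}
Tree: B1–B2, B2–B3, B3–B4, B4–B5, B5–B6, B6–B7, B7–B8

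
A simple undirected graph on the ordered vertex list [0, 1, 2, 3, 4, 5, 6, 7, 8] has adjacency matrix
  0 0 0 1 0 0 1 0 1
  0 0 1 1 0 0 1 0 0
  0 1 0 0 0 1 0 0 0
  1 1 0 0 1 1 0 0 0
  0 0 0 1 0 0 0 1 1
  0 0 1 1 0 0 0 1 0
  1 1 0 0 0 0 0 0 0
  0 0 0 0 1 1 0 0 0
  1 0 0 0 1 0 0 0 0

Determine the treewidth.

3

A width-3 tree decomposition is:
Bags: B1 = {1, 2, 5, 7}  B2 = {1, 3, 5, 7}  B3 = {1, 3, 4, 7}  B4 = {1, 3, 4, 6}  B5 = {0, 3, 4, 6}  B6 = {0, 4, 6, 8}
Tree: B1–B2, B2–B3, B3–B4, B4–B5, B5–B6
The largest bag has 4 vertices, giving width 3; this decomposition certifies tw(G) ≤ 3. For the lower bound: the 4 vertex sets {2,5,7}, {1}, {3}, {0,4,6,8} are disjoint, each induces a connected subgraph, and every pair is joined by at least one edge of G. Contracting each set to a single vertex therefore yields K_{4} as a minor, and since treewidth is minor-monotone, tw(G) ≥ tw(K_{4}) = 3. The upper and lower bounds meet at 3, so that is the treewidth.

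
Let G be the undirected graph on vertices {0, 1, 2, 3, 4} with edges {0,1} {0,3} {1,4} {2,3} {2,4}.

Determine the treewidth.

A width-2 tree decomposition is:
Bags: B1 = {0, 2, 3}  B2 = {0, 2, 4}  B3 = {0, 1, 4}
Tree: B1–B2, B2–B3
Each bag holds 3 vertices, so the decomposition has width 2, which upper-bounds the treewidth. The edges 0–3–2–4–1–0 form a cycle, so G is not a tree and its treewidth is at least 2. Therefore the treewidth is 2.

2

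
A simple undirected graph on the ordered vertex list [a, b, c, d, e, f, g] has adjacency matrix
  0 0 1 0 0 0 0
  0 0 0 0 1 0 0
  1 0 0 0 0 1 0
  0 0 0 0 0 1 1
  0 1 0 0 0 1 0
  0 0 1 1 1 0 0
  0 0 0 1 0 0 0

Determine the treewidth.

1

A width-1 tree decomposition is:
Bags: B1 = {c, f}  B2 = {d, f}  B3 = {a, c}  B4 = {e, f}  B5 = {d, g}  B6 = {b, e}
Tree: B1–B2, B1–B3, B1–B4, B2–B5, B4–B6
Each bag holds 2 vertices, so the decomposition has width 1, which upper-bounds the treewidth. Since G has at least one edge (e.g. c–f), it is not an edgeless graph, so tw(G) ≥ 1. Combining the bounds, tw(G) = 1.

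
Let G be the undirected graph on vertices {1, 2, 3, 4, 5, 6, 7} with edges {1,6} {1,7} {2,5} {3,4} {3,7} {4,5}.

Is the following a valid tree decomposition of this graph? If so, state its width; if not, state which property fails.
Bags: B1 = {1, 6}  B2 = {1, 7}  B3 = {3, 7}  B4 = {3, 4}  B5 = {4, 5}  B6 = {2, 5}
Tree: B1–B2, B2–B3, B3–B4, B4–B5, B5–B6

Yes; width 1.

Every vertex of G appears in some bag (union = {1, 2, 3, 4, 5, 6, 7}); every edge is covered by a bag; and for each vertex v the set of bags containing v is connected in the bag tree. The decomposition is therefore valid. The largest bag has 2 vertices, so the width is 1.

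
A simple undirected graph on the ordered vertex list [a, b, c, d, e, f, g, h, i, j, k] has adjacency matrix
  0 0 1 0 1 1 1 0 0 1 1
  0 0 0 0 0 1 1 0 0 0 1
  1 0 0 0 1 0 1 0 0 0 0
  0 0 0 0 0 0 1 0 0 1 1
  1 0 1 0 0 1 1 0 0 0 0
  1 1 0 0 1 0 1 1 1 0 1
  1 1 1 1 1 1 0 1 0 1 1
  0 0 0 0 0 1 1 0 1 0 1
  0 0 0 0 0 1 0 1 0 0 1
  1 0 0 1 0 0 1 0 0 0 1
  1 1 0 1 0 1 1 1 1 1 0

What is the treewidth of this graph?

3

A width-3 tree decomposition is:
Bags: B1 = {f, g, h, k}  B2 = {f, h, i, k}  B3 = {a, f, g, k}  B4 = {a, g, j, k}  B5 = {a, e, f, g}  B6 = {d, g, j, k}  B7 = {b, f, g, k}  B8 = {a, c, e, g}
Tree: B1–B2, B1–B3, B3–B4, B3–B5, B4–B6, B3–B7, B5–B8
Each bag holds 4 vertices, so the decomposition has width 3, which upper-bounds the treewidth. On the other hand G contains the 4-clique {a, c, e, g}. A clique must lie in a single bag of any decomposition, so no decomposition can have width below 3. Therefore the treewidth is 3.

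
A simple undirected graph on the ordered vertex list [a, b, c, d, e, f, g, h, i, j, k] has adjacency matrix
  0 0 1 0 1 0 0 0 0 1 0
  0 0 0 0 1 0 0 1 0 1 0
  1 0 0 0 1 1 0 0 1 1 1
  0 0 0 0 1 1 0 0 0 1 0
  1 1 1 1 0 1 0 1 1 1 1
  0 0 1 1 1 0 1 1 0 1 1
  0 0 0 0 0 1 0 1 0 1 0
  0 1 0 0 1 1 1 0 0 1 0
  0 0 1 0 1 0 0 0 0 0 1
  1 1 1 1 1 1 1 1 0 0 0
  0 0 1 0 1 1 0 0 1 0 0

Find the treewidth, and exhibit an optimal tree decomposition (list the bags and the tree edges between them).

Treewidth 3.
Bags: B1 = {e, f, h, j}  B2 = {d, e, f, j}  B3 = {c, e, f, j}  B4 = {b, e, h, j}  B5 = {c, e, f, k}  B6 = {f, g, h, j}  B7 = {a, c, e, j}  B8 = {c, e, i, k}
Tree: B1–B2, B1–B3, B1–B4, B3–B5, B1–B6, B3–B7, B5–B8

Every bag has size at most 4, so the width is 4 − 1 = 3 and tw(G) ≤ 3. Conversely, {f, g, h, j} is a clique of size 4, and the vertices of any clique must share a bag in every tree decomposition; so some bag has ≥ 4 vertices and tw(G) ≥ 3. The upper and lower bounds meet at 3, so that is the treewidth.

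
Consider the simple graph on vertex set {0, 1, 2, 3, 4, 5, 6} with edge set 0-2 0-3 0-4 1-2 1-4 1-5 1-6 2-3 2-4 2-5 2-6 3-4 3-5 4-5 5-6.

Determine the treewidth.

A width-3 tree decomposition is:
Bags: B1 = {2, 3, 4, 5}  B2 = {1, 2, 4, 5}  B3 = {0, 2, 3, 4}  B4 = {1, 2, 5, 6}
Tree: B1–B2, B1–B3, B2–B4
Every bag has size at most 4, so the width is 4 − 1 = 3 and tw(G) ≤ 3. Conversely, {1, 2, 4, 5} is a clique of size 4, and the vertices of any clique must share a bag in every tree decomposition; so some bag has ≥ 4 vertices and tw(G) ≥ 3. Therefore the treewidth is 3.

3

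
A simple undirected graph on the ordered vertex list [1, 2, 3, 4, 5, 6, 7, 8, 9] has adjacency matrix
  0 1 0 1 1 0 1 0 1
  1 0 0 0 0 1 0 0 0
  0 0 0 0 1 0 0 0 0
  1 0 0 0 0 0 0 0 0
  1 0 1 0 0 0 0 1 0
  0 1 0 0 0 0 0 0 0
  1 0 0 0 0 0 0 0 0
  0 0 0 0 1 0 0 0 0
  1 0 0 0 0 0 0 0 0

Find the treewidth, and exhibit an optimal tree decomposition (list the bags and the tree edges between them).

Treewidth 1.
Bags: B1 = {1, 2}  B2 = {1, 5}  B3 = {5, 8}  B4 = {2, 6}  B5 = {1, 4}  B6 = {1, 7}  B7 = {1, 9}  B8 = {3, 5}
Tree: B1–B2, B2–B3, B1–B4, B1–B5, B2–B6, B6–B7, B2–B8

The largest bag has 2 vertices, giving width 1; this decomposition certifies tw(G) ≤ 1. G has an edge, so its treewidth is at least 1. Therefore the treewidth is 1.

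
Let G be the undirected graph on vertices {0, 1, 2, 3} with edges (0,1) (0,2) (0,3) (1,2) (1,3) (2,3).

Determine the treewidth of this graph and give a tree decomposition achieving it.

With just one bag of size 4, the width is 4 − 1 = 3, so tw(G) ≤ 3. For the lower bound, the 4 vertices {0, 1, 2, 3} are pairwise adjacent, and any tree decomposition puts a clique entirely inside one bag — forcing width ≥ 3. Combining the bounds, tw(G) = 3.

Treewidth 3.
One optimal decomposition is:
Bags: B1 = {0, 1, 2, 3}
Tree: (single bag)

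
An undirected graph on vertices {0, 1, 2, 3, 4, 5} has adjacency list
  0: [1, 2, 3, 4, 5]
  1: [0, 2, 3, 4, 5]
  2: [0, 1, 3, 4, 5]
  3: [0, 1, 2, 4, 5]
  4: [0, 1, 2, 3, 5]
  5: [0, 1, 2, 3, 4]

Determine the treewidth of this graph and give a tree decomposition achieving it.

Treewidth 5.
One such decomposition:
Bags: B1 = {0, 1, 2, 3, 4, 5}
Tree: (single bag)

With just one bag of size 6, the width is 6 − 1 = 5, so tw(G) ≤ 5. On the other hand G contains the 6-clique {0, 1, 2, 3, 4, 5}. A clique must lie in a single bag of any decomposition, so no decomposition can have width below 5. Therefore the treewidth is 5.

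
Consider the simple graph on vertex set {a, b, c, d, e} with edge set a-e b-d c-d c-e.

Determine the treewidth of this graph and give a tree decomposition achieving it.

Each bag holds 2 vertices, so the decomposition has width 1, which upper-bounds the treewidth. Any graph with an edge has treewidth ≥ 1, and G has the edge a–e. The upper and lower bounds meet at 1, so that is the treewidth.

Treewidth 1.
One such decomposition:
Bags: B1 = {a, e}  B2 = {c, e}  B3 = {c, d}  B4 = {b, d}
Tree: B1–B2, B2–B3, B3–B4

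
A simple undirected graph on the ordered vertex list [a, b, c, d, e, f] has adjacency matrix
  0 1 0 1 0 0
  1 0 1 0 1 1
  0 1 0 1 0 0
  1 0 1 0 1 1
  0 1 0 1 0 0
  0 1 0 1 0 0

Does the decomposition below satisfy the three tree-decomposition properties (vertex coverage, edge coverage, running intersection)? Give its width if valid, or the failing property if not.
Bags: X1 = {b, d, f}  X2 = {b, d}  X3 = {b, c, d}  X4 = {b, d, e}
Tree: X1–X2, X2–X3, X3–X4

No — vertex a appears in no bag.

A tree decomposition must satisfy three properties: every vertex lies in some bag; for every edge, both endpoints lie together in some bag; and for every vertex, the bags containing it form a connected subtree. Here vertex a appears in no bag, so the decomposition is invalid.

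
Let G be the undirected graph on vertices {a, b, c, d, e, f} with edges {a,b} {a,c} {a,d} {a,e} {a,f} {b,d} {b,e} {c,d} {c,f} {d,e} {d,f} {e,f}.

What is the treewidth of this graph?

3

A width-3 tree decomposition is:
Bags: B1 = {a, c, d, f}  B2 = {a, d, e, f}  B3 = {a, b, d, e}
Tree: B1–B2, B2–B3
Every bag has size at most 4, so the width is 4 − 1 = 3 and tw(G) ≤ 3. Conversely, {a, d, e, f} is a clique of size 4, and the vertices of any clique must share a bag in every tree decomposition; so some bag has ≥ 4 vertices and tw(G) ≥ 3. Combining the bounds, tw(G) = 3.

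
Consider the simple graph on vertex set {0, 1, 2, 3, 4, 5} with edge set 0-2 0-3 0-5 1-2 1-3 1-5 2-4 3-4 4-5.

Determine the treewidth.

3

A width-3 tree decomposition is:
Bags: B1 = {0, 2, 3, 5}  B2 = {1, 2, 3, 5}  B3 = {2, 3, 4, 5}
Tree: B1–B2, B2–B3
Each bag holds 4 vertices, so the decomposition has width 3, which upper-bounds the treewidth. For the lower bound: the 4 vertex sets {0,2}, {1,5}, {3}, {4} are disjoint, each induces a connected subgraph, and every pair is joined by at least one edge of G. Contracting each set to a single vertex therefore yields K_{4} as a minor, and since treewidth is minor-monotone, tw(G) ≥ tw(K_{4}) = 3. Therefore the treewidth is 3.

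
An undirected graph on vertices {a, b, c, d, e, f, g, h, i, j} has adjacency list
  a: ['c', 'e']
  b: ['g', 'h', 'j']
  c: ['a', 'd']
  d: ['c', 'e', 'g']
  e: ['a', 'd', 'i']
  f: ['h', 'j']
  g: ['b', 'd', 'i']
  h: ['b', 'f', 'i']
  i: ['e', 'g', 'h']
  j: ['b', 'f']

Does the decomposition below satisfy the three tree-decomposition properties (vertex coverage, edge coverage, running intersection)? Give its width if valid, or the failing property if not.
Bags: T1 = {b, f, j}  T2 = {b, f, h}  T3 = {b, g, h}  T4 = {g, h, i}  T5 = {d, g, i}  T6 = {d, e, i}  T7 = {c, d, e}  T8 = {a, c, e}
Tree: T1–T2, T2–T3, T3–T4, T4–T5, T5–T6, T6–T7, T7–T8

Every vertex of G appears in some bag (union = {a, b, c, d, e, f, g, h, i, j}); every edge is covered by a bag; and for each vertex v the set of bags containing v is connected in the bag tree. The decomposition is therefore valid. The largest bag has 3 vertices, so the width is 2.

Yes; width 2.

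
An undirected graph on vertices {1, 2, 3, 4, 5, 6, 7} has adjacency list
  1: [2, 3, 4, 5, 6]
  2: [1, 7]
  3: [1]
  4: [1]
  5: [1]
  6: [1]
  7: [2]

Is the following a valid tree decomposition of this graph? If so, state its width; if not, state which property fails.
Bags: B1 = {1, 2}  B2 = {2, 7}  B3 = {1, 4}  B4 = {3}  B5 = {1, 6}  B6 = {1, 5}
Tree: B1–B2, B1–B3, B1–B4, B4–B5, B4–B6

A tree decomposition must satisfy three properties: every vertex lies in some bag; for every edge, both endpoints lie together in some bag; and for every vertex, the bags containing it form a connected subtree. Here edge (1,3) lies in no bag, so the decomposition is invalid.

No — edge (1,3) lies in no bag.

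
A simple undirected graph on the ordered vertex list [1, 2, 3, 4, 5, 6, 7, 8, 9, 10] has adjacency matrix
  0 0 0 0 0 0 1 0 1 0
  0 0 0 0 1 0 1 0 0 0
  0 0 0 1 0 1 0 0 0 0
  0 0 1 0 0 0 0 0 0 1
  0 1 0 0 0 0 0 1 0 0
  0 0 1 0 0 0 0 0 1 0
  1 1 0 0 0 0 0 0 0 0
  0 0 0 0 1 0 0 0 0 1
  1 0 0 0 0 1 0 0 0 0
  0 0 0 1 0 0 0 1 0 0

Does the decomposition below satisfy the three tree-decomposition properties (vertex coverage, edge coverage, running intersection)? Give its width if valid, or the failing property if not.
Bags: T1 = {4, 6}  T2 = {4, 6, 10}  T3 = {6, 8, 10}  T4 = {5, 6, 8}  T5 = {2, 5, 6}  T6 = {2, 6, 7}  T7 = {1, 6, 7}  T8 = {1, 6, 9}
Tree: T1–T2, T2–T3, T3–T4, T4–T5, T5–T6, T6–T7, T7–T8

A tree decomposition must satisfy three properties: every vertex lies in some bag; for every edge, both endpoints lie together in some bag; and for every vertex, the bags containing it form a connected subtree. Here vertex 3 appears in no bag, so the decomposition is invalid.

No — vertex 3 appears in no bag.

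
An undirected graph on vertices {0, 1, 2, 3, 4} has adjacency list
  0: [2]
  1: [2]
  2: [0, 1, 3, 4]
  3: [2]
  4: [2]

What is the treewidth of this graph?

A width-1 tree decomposition is:
Bags: B1 = {1, 2}  B2 = {2, 3}  B3 = {0, 2}  B4 = {2, 4}
Tree: B1–B2, B2–B3, B1–B4
Every bag has size at most 2, so the width is 2 − 1 = 1 and tw(G) ≤ 1. G has an edge, so its treewidth is at least 1. Combining the bounds, tw(G) = 1.

1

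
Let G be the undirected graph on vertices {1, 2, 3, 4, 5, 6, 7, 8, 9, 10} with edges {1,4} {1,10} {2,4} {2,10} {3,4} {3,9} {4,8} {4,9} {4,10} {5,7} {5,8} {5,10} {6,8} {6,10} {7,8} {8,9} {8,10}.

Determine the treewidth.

A width-2 tree decomposition is:
Bags: B1 = {4, 8, 10}  B2 = {1, 4, 10}  B3 = {2, 4, 10}  B4 = {5, 8, 10}  B5 = {4, 8, 9}  B6 = {6, 8, 10}  B7 = {3, 4, 9}  B8 = {5, 7, 8}
Tree: B1–B2, B2–B3, B1–B4, B1–B5, B1–B6, B5–B7, B4–B8
Every bag has size at most 3, so the width is 3 − 1 = 2 and tw(G) ≤ 2. For the lower bound, the 3 vertices {4, 8, 9} are pairwise adjacent, and any tree decomposition puts a clique entirely inside one bag — forcing width ≥ 2. Therefore the treewidth is 2.

2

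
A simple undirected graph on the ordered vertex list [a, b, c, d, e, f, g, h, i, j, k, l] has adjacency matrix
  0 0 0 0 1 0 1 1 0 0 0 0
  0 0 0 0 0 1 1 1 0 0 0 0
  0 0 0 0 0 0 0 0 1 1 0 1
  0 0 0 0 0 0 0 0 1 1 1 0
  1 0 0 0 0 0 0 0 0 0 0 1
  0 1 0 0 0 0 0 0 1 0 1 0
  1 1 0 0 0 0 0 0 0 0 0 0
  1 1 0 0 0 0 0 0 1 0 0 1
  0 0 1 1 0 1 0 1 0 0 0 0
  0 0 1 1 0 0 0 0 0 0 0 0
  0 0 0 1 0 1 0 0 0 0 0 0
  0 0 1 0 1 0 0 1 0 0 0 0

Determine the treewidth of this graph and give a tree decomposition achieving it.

Each bag holds 4 vertices, so the decomposition has width 3, which upper-bounds the treewidth. For the lower bound: the 4 vertex sets {a,e,g}, {b}, {h}, {c,f,i,l} are disjoint, each induces a connected subgraph, and every pair is joined by at least one edge of G. Contracting each set to a single vertex therefore yields K_{4} as a minor, and since treewidth is minor-monotone, tw(G) ≥ tw(K_{4}) = 3. Combining the bounds, tw(G) = 3.

Treewidth 3.
One optimal decomposition is:
Bags: B1 = {a, b, e, g}  B2 = {a, b, e, h}  B3 = {b, e, h, l}  B4 = {b, f, h, l}  B5 = {f, h, i, l}  B6 = {c, f, i, l}  B7 = {c, f, i, k}  B8 = {c, d, i, k}  B9 = {c, d, j, k}
Tree: B1–B2, B2–B3, B3–B4, B4–B5, B5–B6, B6–B7, B7–B8, B8–B9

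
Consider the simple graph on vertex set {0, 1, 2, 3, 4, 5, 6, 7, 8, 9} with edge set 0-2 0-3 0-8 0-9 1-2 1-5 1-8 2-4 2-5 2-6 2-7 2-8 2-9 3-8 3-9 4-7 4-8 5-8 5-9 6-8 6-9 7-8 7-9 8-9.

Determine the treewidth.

3

A width-3 tree decomposition is:
Bags: B1 = {2, 6, 8, 9}  B2 = {0, 2, 8, 9}  B3 = {2, 5, 8, 9}  B4 = {2, 7, 8, 9}  B5 = {0, 3, 8, 9}  B6 = {2, 4, 7, 8}  B7 = {1, 2, 5, 8}
Tree: B1–B2, B1–B3, B2–B4, B2–B5, B4–B6, B3–B7
The largest bag has 4 vertices, giving width 3; this decomposition certifies tw(G) ≤ 3. On the other hand G contains the 4-clique {1, 2, 5, 8}. A clique must lie in a single bag of any decomposition, so no decomposition can have width below 3. Hence tw(G) = 3 exactly.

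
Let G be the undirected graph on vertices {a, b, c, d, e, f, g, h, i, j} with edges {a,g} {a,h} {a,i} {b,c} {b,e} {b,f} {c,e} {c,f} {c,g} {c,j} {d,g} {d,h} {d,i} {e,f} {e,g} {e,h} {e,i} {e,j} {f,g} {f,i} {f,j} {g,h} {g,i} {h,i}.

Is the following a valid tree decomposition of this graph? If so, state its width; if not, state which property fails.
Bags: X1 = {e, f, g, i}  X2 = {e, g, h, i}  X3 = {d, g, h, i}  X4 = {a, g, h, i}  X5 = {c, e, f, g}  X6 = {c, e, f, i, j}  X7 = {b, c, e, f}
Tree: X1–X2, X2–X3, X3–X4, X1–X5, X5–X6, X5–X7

A tree decomposition must satisfy three properties: every vertex lies in some bag; for every edge, both endpoints lie together in some bag; and for every vertex, the bags containing it form a connected subtree. Here bags containing vertex i are not connected in the tree, so the decomposition is invalid.

No — bags containing vertex i are not connected in the tree.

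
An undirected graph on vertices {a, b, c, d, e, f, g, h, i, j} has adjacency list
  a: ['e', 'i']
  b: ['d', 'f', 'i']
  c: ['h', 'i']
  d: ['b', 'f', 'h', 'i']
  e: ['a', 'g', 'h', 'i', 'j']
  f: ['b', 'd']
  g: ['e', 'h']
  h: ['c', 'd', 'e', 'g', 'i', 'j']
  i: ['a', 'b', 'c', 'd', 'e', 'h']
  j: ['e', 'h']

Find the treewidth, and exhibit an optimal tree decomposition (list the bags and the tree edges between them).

Treewidth 2.
One optimal decomposition is:
Bags: B1 = {e, h, i}  B2 = {e, g, h}  B3 = {a, e, i}  B4 = {d, h, i}  B5 = {b, d, i}  B6 = {e, h, j}  B7 = {c, h, i}  B8 = {b, d, f}
Tree: B1–B2, B1–B3, B1–B4, B4–B5, B2–B6, B1–B7, B5–B8

Each bag holds 3 vertices, so the decomposition has width 2, which upper-bounds the treewidth. Conversely, {a, e, i} is a clique of size 3, and the vertices of any clique must share a bag in every tree decomposition; so some bag has ≥ 3 vertices and tw(G) ≥ 2. Therefore the treewidth is 2.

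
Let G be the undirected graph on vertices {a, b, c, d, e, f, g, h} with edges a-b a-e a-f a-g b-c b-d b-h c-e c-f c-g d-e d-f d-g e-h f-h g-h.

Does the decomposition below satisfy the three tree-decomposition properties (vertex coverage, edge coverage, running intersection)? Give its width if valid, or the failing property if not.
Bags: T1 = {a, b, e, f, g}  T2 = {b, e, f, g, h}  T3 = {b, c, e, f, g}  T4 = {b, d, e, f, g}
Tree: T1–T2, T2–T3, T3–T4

Every vertex of G appears in some bag (union = {a, b, c, d, e, f, g, h}); every edge is covered by a bag; and for each vertex v the set of bags containing v is connected in the bag tree. The decomposition is therefore valid. The largest bag has 5 vertices, so the width is 4.

Yes; width 4.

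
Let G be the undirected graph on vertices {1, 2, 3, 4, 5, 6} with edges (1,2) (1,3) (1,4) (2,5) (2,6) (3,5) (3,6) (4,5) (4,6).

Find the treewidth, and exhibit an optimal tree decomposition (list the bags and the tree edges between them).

Every bag has size at most 4, so the width is 4 − 1 = 3 and tw(G) ≤ 3. For the lower bound: the 4 vertex sets {3,5}, {4,6}, {2}, {1} are disjoint, each induces a connected subgraph, and every pair is joined by at least one edge of G. Contracting each set to a single vertex therefore yields K_{4} as a minor, and since treewidth is minor-monotone, tw(G) ≥ tw(K_{4}) = 3. Therefore the treewidth is 3.

Treewidth 3.
One optimal decomposition is:
Bags: B1 = {2, 3, 4, 5}  B2 = {2, 3, 4, 6}  B3 = {1, 2, 3, 4}
Tree: B1–B2, B2–B3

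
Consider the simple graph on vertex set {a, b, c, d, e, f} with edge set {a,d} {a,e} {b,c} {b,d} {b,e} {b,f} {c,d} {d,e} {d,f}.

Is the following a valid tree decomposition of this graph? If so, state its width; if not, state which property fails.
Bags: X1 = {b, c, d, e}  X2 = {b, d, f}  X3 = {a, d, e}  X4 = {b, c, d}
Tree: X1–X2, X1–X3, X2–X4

No — bags containing vertex c are not connected in the tree.

A tree decomposition must satisfy three properties: every vertex lies in some bag; for every edge, both endpoints lie together in some bag; and for every vertex, the bags containing it form a connected subtree. Here bags containing vertex c are not connected in the tree, so the decomposition is invalid.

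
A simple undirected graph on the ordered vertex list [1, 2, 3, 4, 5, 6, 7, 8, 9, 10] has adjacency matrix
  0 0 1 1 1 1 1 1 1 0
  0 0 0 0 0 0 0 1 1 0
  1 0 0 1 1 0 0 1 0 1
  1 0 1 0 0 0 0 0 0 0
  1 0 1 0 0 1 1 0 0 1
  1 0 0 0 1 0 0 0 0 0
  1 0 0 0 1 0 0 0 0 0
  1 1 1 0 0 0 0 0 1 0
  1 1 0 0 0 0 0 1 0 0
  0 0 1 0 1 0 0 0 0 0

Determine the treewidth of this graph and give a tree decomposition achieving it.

Treewidth 2.
One optimal decomposition is:
Bags: B1 = {1, 3, 8}  B2 = {1, 3, 5}  B3 = {1, 5, 6}  B4 = {1, 8, 9}  B5 = {1, 3, 4}  B6 = {2, 8, 9}  B7 = {1, 5, 7}  B8 = {3, 5, 10}
Tree: B1–B2, B2–B3, B1–B4, B1–B5, B4–B6, B2–B7, B2–B8

Each bag holds 3 vertices, so the decomposition has width 2, which upper-bounds the treewidth. On the other hand G contains the 3-clique {1, 8, 9}. A clique must lie in a single bag of any decomposition, so no decomposition can have width below 2. Hence tw(G) = 2 exactly.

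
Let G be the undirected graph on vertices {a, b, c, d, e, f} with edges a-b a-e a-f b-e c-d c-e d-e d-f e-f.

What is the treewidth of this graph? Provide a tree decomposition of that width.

Every bag has size at most 3, so the width is 3 − 1 = 2 and tw(G) ≤ 2. For the lower bound, the 3 vertices {c, d, e} are pairwise adjacent, and any tree decomposition puts a clique entirely inside one bag — forcing width ≥ 2. Combining the bounds, tw(G) = 2.

Treewidth 2.
Bags: B1 = {d, e, f}  B2 = {a, e, f}  B3 = {c, d, e}  B4 = {a, b, e}
Tree: B1–B2, B1–B3, B2–B4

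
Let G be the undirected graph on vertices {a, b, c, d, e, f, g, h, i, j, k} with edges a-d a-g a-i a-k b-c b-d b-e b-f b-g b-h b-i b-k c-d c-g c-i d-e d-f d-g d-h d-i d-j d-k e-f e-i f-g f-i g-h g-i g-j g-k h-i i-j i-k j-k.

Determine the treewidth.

A width-4 tree decomposition is:
Bags: B1 = {b, d, g, i, k}  B2 = {b, d, f, g, i}  B3 = {d, g, i, j, k}  B4 = {b, d, g, h, i}  B5 = {a, d, g, i, k}  B6 = {b, c, d, g, i}  B7 = {b, d, e, f, i}
Tree: B1–B2, B1–B3, B2–B4, B3–B5, B4–B6, B2–B7
Each bag holds 5 vertices, so the decomposition has width 4, which upper-bounds the treewidth. Conversely, {d, g, i, j, k} is a clique of size 5, and the vertices of any clique must share a bag in every tree decomposition; so some bag has ≥ 5 vertices and tw(G) ≥ 4. Combining the bounds, tw(G) = 4.

4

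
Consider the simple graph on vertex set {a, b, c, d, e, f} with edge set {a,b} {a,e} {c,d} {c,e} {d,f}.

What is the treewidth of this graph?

A width-1 tree decomposition is:
Bags: B1 = {d, f}  B2 = {c, d}  B3 = {c, e}  B4 = {a, e}  B5 = {a, b}
Tree: B1–B2, B2–B3, B3–B4, B4–B5
The largest bag has 2 vertices, giving width 1; this decomposition certifies tw(G) ≤ 1. Any graph with an edge has treewidth ≥ 1, and G has the edge f–d. Hence tw(G) = 1 exactly.

1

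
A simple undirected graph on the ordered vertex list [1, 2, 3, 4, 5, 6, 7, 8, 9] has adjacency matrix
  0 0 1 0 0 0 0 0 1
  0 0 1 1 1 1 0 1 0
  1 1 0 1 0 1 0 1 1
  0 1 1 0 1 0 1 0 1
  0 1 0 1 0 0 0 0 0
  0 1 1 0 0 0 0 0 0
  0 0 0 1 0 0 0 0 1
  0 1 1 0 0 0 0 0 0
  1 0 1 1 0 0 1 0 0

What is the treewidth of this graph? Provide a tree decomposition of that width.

Every bag has size at most 3, so the width is 3 − 1 = 2 and tw(G) ≤ 2. On the other hand G contains the 3-clique {1, 3, 9}. A clique must lie in a single bag of any decomposition, so no decomposition can have width below 2. The upper and lower bounds meet at 2, so that is the treewidth.

Treewidth 2.
One optimal decomposition is:
Bags: B1 = {2, 3, 4}  B2 = {2, 3, 6}  B3 = {2, 3, 8}  B4 = {3, 4, 9}  B5 = {4, 7, 9}  B6 = {2, 4, 5}  B7 = {1, 3, 9}
Tree: B1–B2, B2–B3, B1–B4, B4–B5, B1–B6, B4–B7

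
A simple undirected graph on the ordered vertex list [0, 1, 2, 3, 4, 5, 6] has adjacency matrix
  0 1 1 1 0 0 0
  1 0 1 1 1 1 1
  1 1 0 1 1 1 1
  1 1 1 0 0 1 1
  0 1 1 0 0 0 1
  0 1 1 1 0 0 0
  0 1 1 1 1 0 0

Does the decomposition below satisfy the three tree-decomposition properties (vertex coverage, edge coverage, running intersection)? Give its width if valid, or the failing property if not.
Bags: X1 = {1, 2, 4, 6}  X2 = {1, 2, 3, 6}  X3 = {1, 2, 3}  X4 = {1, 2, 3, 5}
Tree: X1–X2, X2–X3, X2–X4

No — vertex 0 appears in no bag.

A tree decomposition must satisfy three properties: every vertex lies in some bag; for every edge, both endpoints lie together in some bag; and for every vertex, the bags containing it form a connected subtree. Here vertex 0 appears in no bag, so the decomposition is invalid.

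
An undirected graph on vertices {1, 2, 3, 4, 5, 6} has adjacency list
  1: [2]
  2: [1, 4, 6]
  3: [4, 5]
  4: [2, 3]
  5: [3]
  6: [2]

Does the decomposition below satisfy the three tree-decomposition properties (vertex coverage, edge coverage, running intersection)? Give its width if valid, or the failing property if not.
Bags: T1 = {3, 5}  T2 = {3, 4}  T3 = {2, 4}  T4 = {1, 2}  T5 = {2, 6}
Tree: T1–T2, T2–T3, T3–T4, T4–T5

Vertex coverage: the bags together contain {1, 2, 3, 4, 5, 6}, the full vertex set. Edge coverage: each edge of G has both endpoints in at least one bag. Running intersection: for every vertex, the bags containing it form a connected subtree. All three properties hold, so this is a valid tree decomposition of width max|bag| − 1 = 1, and hence tw(G) ≤ 1.

Yes; width 1.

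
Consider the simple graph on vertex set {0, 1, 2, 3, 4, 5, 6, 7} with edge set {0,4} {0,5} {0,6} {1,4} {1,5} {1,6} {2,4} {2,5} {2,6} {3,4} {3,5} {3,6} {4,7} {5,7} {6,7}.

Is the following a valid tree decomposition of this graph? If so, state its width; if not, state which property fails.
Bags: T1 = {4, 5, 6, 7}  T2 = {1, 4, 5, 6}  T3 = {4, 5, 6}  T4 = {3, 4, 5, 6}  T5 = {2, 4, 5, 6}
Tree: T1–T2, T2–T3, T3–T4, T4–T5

A tree decomposition must satisfy three properties: every vertex lies in some bag; for every edge, both endpoints lie together in some bag; and for every vertex, the bags containing it form a connected subtree. Here vertex 0 appears in no bag, so the decomposition is invalid.

No — vertex 0 appears in no bag.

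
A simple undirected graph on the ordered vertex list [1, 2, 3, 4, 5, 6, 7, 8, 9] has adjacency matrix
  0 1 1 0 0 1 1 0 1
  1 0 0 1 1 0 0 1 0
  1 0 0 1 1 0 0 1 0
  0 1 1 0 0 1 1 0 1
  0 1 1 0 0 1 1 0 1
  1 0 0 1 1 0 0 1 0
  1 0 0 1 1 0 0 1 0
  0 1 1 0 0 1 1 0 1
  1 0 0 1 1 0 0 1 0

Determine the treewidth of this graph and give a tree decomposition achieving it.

The largest bag has 5 vertices, giving width 4; this decomposition certifies tw(G) ≤ 4. For the lower bound: the 5 vertex sets {5,6}, {1,7}, {3,8}, {4}, {2} are disjoint, each induces a connected subgraph, and every pair is joined by at least one edge of G. Contracting each set to a single vertex therefore yields K_{5} as a minor, and since treewidth is minor-monotone, tw(G) ≥ tw(K_{5}) = 4. Combining the bounds, tw(G) = 4.

Treewidth 4.
One such decomposition:
Bags: B1 = {1, 4, 5, 6, 8}  B2 = {1, 4, 5, 7, 8}  B3 = {1, 3, 4, 5, 8}  B4 = {1, 2, 4, 5, 8}  B5 = {1, 4, 5, 8, 9}
Tree: B1–B2, B2–B3, B3–B4, B4–B5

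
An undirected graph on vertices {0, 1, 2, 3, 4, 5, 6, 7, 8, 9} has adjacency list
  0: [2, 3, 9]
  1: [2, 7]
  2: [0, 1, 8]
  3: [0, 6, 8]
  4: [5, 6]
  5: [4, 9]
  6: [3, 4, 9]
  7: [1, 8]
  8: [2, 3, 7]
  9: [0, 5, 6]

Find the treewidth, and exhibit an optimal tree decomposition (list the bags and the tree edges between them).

Every bag has size at most 3, so the width is 3 − 1 = 2 and tw(G) ≤ 2. For the lower bound, G contains the cycle 7–1–2–8–7, so G is not a forest; only forests have treewidth ≤ 1, hence tw(G) ≥ 2. Hence tw(G) = 2 exactly.

Treewidth 2.
One optimal decomposition is:
Bags: B1 = {1, 7, 8}  B2 = {1, 2, 8}  B3 = {2, 3, 8}  B4 = {0, 2, 3}  B5 = {0, 3, 6}  B6 = {0, 6, 9}  B7 = {4, 6, 9}  B8 = {4, 5, 9}
Tree: B1–B2, B2–B3, B3–B4, B4–B5, B5–B6, B6–B7, B7–B8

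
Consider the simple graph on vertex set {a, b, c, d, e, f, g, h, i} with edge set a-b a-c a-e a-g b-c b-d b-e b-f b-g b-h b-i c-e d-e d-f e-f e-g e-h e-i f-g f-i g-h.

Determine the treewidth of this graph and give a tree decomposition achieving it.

Each bag holds 4 vertices, so the decomposition has width 3, which upper-bounds the treewidth. On the other hand G contains the 4-clique {a, b, e, g}. A clique must lie in a single bag of any decomposition, so no decomposition can have width below 3. The upper and lower bounds meet at 3, so that is the treewidth.

Treewidth 3.
One such decomposition:
Bags: B1 = {b, e, g, h}  B2 = {a, b, e, g}  B3 = {b, e, f, g}  B4 = {a, b, c, e}  B5 = {b, e, f, i}  B6 = {b, d, e, f}
Tree: B1–B2, B1–B3, B2–B4, B3–B5, B5–B6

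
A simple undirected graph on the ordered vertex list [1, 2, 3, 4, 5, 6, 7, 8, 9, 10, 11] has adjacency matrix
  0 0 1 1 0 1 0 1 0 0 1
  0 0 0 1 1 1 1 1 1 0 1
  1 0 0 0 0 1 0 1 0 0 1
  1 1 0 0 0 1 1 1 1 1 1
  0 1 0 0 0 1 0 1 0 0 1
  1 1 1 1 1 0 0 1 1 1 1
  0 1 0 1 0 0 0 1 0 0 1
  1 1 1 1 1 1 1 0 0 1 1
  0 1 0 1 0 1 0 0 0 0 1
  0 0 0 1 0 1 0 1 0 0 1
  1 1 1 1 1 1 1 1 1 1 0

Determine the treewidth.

4

A width-4 tree decomposition is:
Bags: B1 = {2, 4, 6, 8, 11}  B2 = {1, 4, 6, 8, 11}  B3 = {1, 3, 6, 8, 11}  B4 = {4, 6, 8, 10, 11}  B5 = {2, 4, 7, 8, 11}  B6 = {2, 5, 6, 8, 11}  B7 = {2, 4, 6, 9, 11}
Tree: B1–B2, B2–B3, B1–B4, B1–B5, B1–B6, B1–B7
The largest bag has 5 vertices, giving width 4; this decomposition certifies tw(G) ≤ 4. Conversely, {1, 3, 6, 8, 11} is a clique of size 5, and the vertices of any clique must share a bag in every tree decomposition; so some bag has ≥ 5 vertices and tw(G) ≥ 4. Therefore the treewidth is 4.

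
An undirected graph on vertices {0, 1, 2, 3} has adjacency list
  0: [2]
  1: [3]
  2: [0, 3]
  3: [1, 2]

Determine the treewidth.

1

A width-1 tree decomposition is:
Bags: B1 = {0, 2}  B2 = {2, 3}  B3 = {1, 3}
Tree: B1–B2, B2–B3
Every bag has size at most 2, so the width is 2 − 1 = 1 and tw(G) ≤ 1. Any graph with an edge has treewidth ≥ 1, and G has the edge 2–0. Combining the bounds, tw(G) = 1.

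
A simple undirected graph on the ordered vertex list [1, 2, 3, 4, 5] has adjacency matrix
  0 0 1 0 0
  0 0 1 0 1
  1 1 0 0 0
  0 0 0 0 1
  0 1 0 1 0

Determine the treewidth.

1

A width-1 tree decomposition is:
Bags: B1 = {2, 3}  B2 = {1, 3}  B3 = {2, 5}  B4 = {4, 5}
Tree: B1–B2, B1–B3, B3–B4
Every bag has size at most 2, so the width is 2 − 1 = 1 and tw(G) ≤ 1. Since G has at least one edge (e.g. 2–3), it is not an edgeless graph, so tw(G) ≥ 1. Combining the bounds, tw(G) = 1.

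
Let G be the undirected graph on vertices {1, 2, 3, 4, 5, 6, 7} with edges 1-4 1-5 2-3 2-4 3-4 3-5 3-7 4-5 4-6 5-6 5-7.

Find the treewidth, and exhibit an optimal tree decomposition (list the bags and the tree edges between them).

The largest bag has 3 vertices, giving width 2; this decomposition certifies tw(G) ≤ 2. For the lower bound, the 3 vertices {2, 3, 4} are pairwise adjacent, and any tree decomposition puts a clique entirely inside one bag — forcing width ≥ 2. Hence tw(G) = 2 exactly.

Treewidth 2.
One optimal decomposition is:
Bags: B1 = {4, 5, 6}  B2 = {1, 4, 5}  B3 = {3, 4, 5}  B4 = {2, 3, 4}  B5 = {3, 5, 7}
Tree: B1–B2, B2–B3, B3–B4, B3–B5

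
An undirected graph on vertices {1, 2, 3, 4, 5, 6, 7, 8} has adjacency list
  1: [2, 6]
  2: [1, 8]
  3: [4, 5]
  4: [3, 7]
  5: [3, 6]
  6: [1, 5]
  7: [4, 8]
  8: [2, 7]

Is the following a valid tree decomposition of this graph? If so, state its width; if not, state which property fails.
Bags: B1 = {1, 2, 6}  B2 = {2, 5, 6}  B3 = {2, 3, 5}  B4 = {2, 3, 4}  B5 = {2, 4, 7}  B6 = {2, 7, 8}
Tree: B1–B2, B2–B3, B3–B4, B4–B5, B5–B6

Yes; width 2.

Every vertex of G appears in some bag (union = {1, 2, 3, 4, 5, 6, 7, 8}); every edge is covered by a bag; and for each vertex v the set of bags containing v is connected in the bag tree. The decomposition is therefore valid. The largest bag has 3 vertices, so the width is 2.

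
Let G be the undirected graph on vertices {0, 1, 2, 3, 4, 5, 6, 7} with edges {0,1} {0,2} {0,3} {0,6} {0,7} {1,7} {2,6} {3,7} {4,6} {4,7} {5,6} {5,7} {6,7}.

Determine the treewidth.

A width-2 tree decomposition is:
Bags: B1 = {4, 6, 7}  B2 = {0, 6, 7}  B3 = {0, 1, 7}  B4 = {5, 6, 7}  B5 = {0, 2, 6}  B6 = {0, 3, 7}
Tree: B1–B2, B2–B3, B1–B4, B2–B5, B2–B6
Every bag has size at most 3, so the width is 3 − 1 = 2 and tw(G) ≤ 2. On the other hand G contains the 3-clique {0, 2, 6}. A clique must lie in a single bag of any decomposition, so no decomposition can have width below 2. The upper and lower bounds meet at 2, so that is the treewidth.

2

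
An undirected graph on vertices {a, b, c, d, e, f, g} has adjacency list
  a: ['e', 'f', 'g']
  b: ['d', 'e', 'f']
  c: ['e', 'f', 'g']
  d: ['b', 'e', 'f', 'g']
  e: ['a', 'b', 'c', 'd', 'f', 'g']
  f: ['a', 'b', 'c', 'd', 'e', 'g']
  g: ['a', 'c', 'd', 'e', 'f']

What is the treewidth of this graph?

A width-3 tree decomposition is:
Bags: B1 = {b, d, e, f}  B2 = {d, e, f, g}  B3 = {a, e, f, g}  B4 = {c, e, f, g}
Tree: B1–B2, B2–B3, B3–B4
The largest bag has 4 vertices, giving width 3; this decomposition certifies tw(G) ≤ 3. For the lower bound, the 4 vertices {d, e, f, g} are pairwise adjacent, and any tree decomposition puts a clique entirely inside one bag — forcing width ≥ 3. Therefore the treewidth is 3.

3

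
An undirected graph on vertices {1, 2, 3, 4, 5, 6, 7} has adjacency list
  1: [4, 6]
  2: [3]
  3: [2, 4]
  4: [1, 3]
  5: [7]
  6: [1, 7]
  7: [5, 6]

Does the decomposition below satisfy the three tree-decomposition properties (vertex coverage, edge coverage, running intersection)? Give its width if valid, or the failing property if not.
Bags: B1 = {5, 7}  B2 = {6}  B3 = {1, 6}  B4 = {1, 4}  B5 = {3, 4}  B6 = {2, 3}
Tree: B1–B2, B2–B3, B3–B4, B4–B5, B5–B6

A tree decomposition must satisfy three properties: every vertex lies in some bag; for every edge, both endpoints lie together in some bag; and for every vertex, the bags containing it form a connected subtree. Here edge (7,6) lies in no bag, so the decomposition is invalid.

No — edge (7,6) lies in no bag.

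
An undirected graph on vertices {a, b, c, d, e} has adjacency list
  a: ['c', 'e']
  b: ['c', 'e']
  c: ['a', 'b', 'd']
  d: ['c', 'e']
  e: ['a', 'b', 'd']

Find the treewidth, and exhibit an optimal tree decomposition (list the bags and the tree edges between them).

The largest bag has 3 vertices, giving width 2; this decomposition certifies tw(G) ≤ 2. The edges c–d–e–b–c form a cycle, so G is not a tree and its treewidth is at least 2. Hence tw(G) = 2 exactly.

Treewidth 2.
One such decomposition:
Bags: B1 = {c, d, e}  B2 = {b, c, e}  B3 = {a, c, e}
Tree: B1–B2, B2–B3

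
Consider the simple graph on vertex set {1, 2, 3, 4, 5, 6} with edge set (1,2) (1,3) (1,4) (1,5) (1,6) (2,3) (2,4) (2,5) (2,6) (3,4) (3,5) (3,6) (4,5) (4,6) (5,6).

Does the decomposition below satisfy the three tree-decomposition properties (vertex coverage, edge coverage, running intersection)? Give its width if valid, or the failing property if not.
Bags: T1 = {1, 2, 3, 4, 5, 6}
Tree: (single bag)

Checking the three conditions: (i) the bags cover all of {1, 2, 3, 4, 5, 6}; (ii) for each edge, some bag contains both endpoints; (iii) the bags containing any fixed vertex form a subtree. All hold, so the decomposition is valid with width 6 − 1 = 5.

Yes; width 5.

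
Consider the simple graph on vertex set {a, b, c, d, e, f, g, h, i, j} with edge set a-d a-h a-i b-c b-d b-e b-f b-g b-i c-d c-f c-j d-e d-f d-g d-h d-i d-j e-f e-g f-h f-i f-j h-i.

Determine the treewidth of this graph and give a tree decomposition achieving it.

The largest bag has 4 vertices, giving width 3; this decomposition certifies tw(G) ≤ 3. On the other hand G contains the 4-clique {b, d, e, g}. A clique must lie in a single bag of any decomposition, so no decomposition can have width below 3. The upper and lower bounds meet at 3, so that is the treewidth.

Treewidth 3.
One such decomposition:
Bags: B1 = {b, d, f, i}  B2 = {b, c, d, f}  B3 = {c, d, f, j}  B4 = {d, f, h, i}  B5 = {b, d, e, f}  B6 = {a, d, h, i}  B7 = {b, d, e, g}
Tree: B1–B2, B2–B3, B1–B4, B2–B5, B4–B6, B5–B7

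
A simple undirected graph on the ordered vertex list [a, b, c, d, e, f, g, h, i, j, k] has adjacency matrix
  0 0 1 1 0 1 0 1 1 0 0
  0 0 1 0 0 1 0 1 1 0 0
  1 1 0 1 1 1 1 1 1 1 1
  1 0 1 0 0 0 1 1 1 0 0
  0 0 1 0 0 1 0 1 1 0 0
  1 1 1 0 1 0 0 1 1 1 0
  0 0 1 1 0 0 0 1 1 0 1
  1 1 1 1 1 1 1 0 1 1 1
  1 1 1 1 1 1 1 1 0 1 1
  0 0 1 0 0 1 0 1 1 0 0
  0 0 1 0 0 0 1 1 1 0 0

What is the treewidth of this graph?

4

A width-4 tree decomposition is:
Bags: B1 = {c, f, h, i, j}  B2 = {c, e, f, h, i}  B3 = {a, c, f, h, i}  B4 = {a, c, d, h, i}  B5 = {c, d, g, h, i}  B6 = {c, g, h, i, k}  B7 = {b, c, f, h, i}
Tree: B1–B2, B2–B3, B3–B4, B4–B5, B5–B6, B2–B7
Each bag holds 5 vertices, so the decomposition has width 4, which upper-bounds the treewidth. On the other hand G contains the 5-clique {c, d, g, h, i}. A clique must lie in a single bag of any decomposition, so no decomposition can have width below 4. Combining the bounds, tw(G) = 4.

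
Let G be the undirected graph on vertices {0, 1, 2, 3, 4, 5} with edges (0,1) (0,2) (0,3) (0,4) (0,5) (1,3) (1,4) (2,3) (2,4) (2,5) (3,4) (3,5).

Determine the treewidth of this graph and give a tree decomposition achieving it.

Every bag has size at most 4, so the width is 4 − 1 = 3 and tw(G) ≤ 3. Conversely, {0, 1, 3, 4} is a clique of size 4, and the vertices of any clique must share a bag in every tree decomposition; so some bag has ≥ 4 vertices and tw(G) ≥ 3. Therefore the treewidth is 3.

Treewidth 3.
Bags: B1 = {0, 1, 3, 4}  B2 = {0, 2, 3, 4}  B3 = {0, 2, 3, 5}
Tree: B1–B2, B2–B3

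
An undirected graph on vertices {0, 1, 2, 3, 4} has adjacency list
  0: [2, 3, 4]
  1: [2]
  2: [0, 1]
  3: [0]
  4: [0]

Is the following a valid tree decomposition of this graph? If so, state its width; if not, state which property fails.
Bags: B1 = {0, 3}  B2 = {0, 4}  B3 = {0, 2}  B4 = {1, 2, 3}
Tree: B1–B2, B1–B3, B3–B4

A tree decomposition must satisfy three properties: every vertex lies in some bag; for every edge, both endpoints lie together in some bag; and for every vertex, the bags containing it form a connected subtree. Here bags containing vertex 3 are not connected in the tree, so the decomposition is invalid.

No — bags containing vertex 3 are not connected in the tree.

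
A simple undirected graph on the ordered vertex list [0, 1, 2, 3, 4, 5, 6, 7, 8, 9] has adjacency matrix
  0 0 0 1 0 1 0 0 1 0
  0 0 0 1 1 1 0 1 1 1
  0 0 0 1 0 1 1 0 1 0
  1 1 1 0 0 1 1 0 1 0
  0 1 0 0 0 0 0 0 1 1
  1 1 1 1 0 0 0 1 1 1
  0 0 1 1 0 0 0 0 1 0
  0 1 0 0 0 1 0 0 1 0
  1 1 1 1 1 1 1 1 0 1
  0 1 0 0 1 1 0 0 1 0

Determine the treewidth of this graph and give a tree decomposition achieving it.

Treewidth 3.
Bags: B1 = {1, 5, 8, 9}  B2 = {1, 5, 7, 8}  B3 = {1, 3, 5, 8}  B4 = {2, 3, 5, 8}  B5 = {1, 4, 8, 9}  B6 = {2, 3, 6, 8}  B7 = {0, 3, 5, 8}
Tree: B1–B2, B1–B3, B3–B4, B1–B5, B4–B6, B3–B7

Every bag has size at most 4, so the width is 4 − 1 = 3 and tw(G) ≤ 3. For the lower bound, the 4 vertices {1, 4, 8, 9} are pairwise adjacent, and any tree decomposition puts a clique entirely inside one bag — forcing width ≥ 3. The upper and lower bounds meet at 3, so that is the treewidth.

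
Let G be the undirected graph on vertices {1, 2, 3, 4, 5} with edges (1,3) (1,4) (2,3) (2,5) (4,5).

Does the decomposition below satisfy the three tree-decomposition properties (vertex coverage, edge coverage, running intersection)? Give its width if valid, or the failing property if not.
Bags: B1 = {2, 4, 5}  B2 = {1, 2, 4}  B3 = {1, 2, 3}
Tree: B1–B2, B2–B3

Yes; width 2.

Vertex coverage: the bags together contain {1, 2, 3, 4, 5}, the full vertex set. Edge coverage: each edge of G has both endpoints in at least one bag. Running intersection: for every vertex, the bags containing it form a connected subtree. All three properties hold, so this is a valid tree decomposition of width max|bag| − 1 = 2, and hence tw(G) ≤ 2.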